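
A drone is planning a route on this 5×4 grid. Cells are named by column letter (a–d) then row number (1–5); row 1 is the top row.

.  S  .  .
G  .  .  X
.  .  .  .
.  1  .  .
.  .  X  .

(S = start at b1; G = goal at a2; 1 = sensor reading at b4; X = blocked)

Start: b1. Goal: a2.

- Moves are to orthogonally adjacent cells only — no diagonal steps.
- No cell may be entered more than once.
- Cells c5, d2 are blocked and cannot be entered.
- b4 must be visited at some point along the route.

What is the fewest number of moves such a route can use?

6

Any route passes through b4 somewhere between b1 and a2. Summing Manhattan distances along the two legs (b1 → b4 → a2) gives a lower bound of 3 + 3 = 6 moves.
A route of 6 moves achieves this: b1 → b2 → b3 → b4 → a4 → a3 → a2.
Since 6 matches the lower bound, it is optimal.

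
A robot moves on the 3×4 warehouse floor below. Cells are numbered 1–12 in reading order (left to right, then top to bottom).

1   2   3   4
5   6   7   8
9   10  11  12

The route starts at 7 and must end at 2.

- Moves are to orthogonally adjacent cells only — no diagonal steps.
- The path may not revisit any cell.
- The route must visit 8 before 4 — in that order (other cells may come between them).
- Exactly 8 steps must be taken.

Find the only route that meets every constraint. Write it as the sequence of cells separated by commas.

7, 6, 10, 11, 12, 8, 4, 3, 2

The waypoints must appear in the order 8, 4, with no cell reused.
Route from 7: left 1 to 6, down 1 to 10, right 2 to 12, up 2 to 4, left 2 to 2 — 8 moves in all.
Check: order respected (8 at step 5, 4 at step 6); 8 moves as required.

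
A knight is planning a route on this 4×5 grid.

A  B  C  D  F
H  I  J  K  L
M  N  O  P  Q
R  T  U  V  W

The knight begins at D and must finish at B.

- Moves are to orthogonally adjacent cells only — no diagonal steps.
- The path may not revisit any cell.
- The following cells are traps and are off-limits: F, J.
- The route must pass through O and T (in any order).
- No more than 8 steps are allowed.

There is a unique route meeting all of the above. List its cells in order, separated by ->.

Any route must reach O and T and still end at B within 8 moves, so the order of the required stops is forced.
Route from D: 2× down (reaching P), left to O, down to U, left to T, 3× up (reaching B) — 8 moves in all.
Check: all required cells visited; 8 ≤ 8 moves.

D -> K -> P -> O -> U -> T -> N -> I -> B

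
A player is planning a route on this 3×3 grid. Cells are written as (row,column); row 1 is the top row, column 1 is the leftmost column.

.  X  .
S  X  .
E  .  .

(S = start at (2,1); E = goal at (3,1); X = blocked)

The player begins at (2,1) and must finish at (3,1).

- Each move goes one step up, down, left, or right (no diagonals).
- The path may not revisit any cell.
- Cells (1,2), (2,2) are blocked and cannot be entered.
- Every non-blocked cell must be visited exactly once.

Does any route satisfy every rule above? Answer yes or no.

no

Cell (1,1) has only one open neighbour but is neither the start nor the goal, so a Hamiltonian route would have to both enter and leave it through the same neighbour — impossible without revisiting.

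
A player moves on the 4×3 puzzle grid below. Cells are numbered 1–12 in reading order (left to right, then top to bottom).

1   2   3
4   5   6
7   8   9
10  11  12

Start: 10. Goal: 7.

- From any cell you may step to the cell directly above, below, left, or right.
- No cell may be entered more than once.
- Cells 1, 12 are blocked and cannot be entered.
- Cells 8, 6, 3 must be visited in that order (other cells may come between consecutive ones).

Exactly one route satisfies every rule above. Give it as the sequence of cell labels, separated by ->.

10 -> 11 -> 8 -> 9 -> 6 -> 3 -> 2 -> 5 -> 4 -> 7

The waypoints must appear in the order 8, 6, 3, with no cell reused.
Route from 10: right 1 to 11, up 1 to 8, right 1 to 9, up 2 to 3, left 1 to 2, down 1 to 5, left 1 to 4, down 1 to 7 — 9 moves in all.
Check: order respected (8 at step 2, 6 at step 4, 3 at step 5).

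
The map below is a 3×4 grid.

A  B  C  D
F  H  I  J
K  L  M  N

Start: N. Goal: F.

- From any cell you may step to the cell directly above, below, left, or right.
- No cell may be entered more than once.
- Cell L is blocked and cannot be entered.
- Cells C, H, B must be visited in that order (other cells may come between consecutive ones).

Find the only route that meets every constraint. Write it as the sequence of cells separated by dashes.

N - J - D - C - I - H - B - A - F

The waypoints must appear in the order C, H, B, with no cell reused.
Route from N: up 2 to D, left 1 to C, down 1 to I, left 1 to H, up 1 to B, left 1 to A, down 1 to F — 8 moves in all.
Check: order respected (C at step 3, H at step 5, B at step 6).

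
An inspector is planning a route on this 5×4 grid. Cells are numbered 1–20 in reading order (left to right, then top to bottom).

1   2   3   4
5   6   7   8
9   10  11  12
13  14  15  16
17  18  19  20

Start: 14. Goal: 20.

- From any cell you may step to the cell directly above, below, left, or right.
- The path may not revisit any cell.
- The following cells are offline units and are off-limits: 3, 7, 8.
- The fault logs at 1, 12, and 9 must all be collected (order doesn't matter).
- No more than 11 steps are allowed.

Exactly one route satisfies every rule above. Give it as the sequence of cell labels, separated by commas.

The 11-move cap with required stops at 1, 12, 9 leaves no slack for detours.
Route from 14: left 1 to 13, up 3 to 1, right 1 to 2, down 2 to 10, right 2 to 12, down 2 to 20 — 11 moves in all.
Check: all required cells visited; 11 ≤ 11 moves.

14, 13, 9, 5, 1, 2, 6, 10, 11, 12, 16, 20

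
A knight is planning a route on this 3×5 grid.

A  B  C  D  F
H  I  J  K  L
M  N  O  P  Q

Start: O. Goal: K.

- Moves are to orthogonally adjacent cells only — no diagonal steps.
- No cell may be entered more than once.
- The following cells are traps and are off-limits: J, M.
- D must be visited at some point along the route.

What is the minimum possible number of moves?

6

Any route passes through D somewhere between O and K. Summing Manhattan distances along the two legs (O → D → K) gives a lower bound of 3 + 1 = 4 moves.
The shortest route satisfying every rule uses 6 moves: O → N → I → B → C → D → K.
The bound of 4 isn't tight here; checking systematically, no route of length 4 through 5 satisfies every constraint, so 6 is the minimum.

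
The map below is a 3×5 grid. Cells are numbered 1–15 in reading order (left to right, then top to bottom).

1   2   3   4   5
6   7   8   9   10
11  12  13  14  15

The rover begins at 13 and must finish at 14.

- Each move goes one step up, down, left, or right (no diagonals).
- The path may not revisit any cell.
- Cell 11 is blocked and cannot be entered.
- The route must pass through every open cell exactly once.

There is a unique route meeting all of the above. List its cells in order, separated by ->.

Need to visit all 14 open cells exactly once, starting at 13 and ending at 14.
Cell 12 has only two open neighbours (7 and 13), so the path must pass straight through it: one of those is the cell it's entered from and the other is where it exits.
Route from 13: left 1 to 12, up 1 to 7, left 1 to 6, up 1 to 1, right 2 to 3, down 1 to 8, right 1 to 9, up 1 to 4, right 1 to 5, down 2 to 15, left 1 to 14 — 13 moves in all.
Check: all 14 open cells covered.

13 -> 12 -> 7 -> 6 -> 1 -> 2 -> 3 -> 8 -> 9 -> 4 -> 5 -> 10 -> 15 -> 14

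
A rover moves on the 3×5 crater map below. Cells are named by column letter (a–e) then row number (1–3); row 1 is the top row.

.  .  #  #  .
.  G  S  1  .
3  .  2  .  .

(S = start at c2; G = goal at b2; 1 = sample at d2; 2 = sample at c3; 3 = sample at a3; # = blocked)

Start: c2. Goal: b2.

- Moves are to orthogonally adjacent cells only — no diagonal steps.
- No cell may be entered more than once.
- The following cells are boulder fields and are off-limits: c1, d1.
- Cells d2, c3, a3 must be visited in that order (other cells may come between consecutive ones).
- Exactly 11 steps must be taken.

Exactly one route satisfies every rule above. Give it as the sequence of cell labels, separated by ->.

c2 -> d2 -> e2 -> e3 -> d3 -> c3 -> b3 -> a3 -> a2 -> a1 -> b1 -> b2

The waypoints must appear in the order d2, c3, a3, with no cell reused.
Route from c2: right 2 to e2, down 1 to e3, left 4 to a3, up 2 to a1, right 1 to b1, down 1 to b2 — 11 moves in all.
Check: order respected (1 at step 1, 2 at step 5, 3 at step 7); 11 moves as required.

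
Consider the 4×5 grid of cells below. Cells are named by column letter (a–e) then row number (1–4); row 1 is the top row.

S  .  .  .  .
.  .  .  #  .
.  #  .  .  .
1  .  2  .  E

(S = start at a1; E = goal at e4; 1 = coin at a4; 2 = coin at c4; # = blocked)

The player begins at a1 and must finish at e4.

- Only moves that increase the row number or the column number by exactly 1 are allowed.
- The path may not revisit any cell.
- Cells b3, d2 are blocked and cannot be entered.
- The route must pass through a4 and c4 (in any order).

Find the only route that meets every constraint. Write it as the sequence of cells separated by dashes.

Moves only go right or down, so the column and row indices never decrease.
Route from a1: 3× down (reaching a4), 4× right (reaching e4) — 7 moves in all.
Check: all required cells visited.

a1 - a2 - a3 - a4 - b4 - c4 - d4 - e4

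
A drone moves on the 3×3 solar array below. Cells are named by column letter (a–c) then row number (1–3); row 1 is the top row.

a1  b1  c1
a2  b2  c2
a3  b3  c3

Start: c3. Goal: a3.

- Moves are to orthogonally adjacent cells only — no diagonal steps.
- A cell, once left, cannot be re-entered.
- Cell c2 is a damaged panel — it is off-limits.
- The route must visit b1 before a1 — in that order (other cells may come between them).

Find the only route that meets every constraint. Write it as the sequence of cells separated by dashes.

c3 - b3 - b2 - b1 - a1 - a2 - a3

The waypoints must appear in the order b1, a1, with no cell reused.
Route from c3: left 1 to b3, up 2 to b1, left 1 to a1, down 2 to a3 — 6 moves in all.
Check: order respected (b1 at step 3, a1 at step 4).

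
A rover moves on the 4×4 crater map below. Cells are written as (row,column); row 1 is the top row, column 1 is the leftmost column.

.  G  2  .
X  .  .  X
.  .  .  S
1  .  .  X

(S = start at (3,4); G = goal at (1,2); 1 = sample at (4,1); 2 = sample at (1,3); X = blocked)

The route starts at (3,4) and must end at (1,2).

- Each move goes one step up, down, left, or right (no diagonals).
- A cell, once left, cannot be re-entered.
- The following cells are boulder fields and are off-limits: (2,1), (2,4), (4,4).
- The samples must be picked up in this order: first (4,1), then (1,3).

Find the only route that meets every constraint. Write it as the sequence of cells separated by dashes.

The waypoints must appear in the order (4,1), (1,3), with no cell reused.
Route from (3,4): left to (3,3), down to (4,3), 2× left (reaching (4,1)), up to (3,1), right to (3,2), up to (2,2), right to (2,3), up to (1,3), left to (1,2) — 10 moves in all.
Check: order respected (1 at step 4, 2 at step 9).

(3,4) - (3,3) - (4,3) - (4,2) - (4,1) - (3,1) - (3,2) - (2,2) - (2,3) - (1,3) - (1,2)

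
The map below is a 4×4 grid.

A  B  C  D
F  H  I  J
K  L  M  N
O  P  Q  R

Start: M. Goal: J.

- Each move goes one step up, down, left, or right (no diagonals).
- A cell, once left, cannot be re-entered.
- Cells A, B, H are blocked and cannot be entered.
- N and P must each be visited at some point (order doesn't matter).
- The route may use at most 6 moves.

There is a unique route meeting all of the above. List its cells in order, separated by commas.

The 6-move cap with required stops at N, P leaves no slack for detours.
Route from M: left 1 to L, down 1 to P, right 2 to R, up 2 to J — 6 moves in all.
Check: all required cells visited; 6 ≤ 6 moves.

M, L, P, Q, R, N, J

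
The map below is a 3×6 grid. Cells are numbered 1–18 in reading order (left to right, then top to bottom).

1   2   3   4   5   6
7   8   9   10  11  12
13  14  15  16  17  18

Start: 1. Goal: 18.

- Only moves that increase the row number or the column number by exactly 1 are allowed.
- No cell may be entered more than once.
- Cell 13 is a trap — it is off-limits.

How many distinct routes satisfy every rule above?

A right/down-only route from 1 to 18 makes exactly 2 down-moves and 5 right-moves in some order.
With no other constraints that would be C(7,2) = 21 routes.
Subtract routes through each blocked cell (inclusion–exclusion for overlaps): − through 13: 1 → 20.
That gives 20 routes.

20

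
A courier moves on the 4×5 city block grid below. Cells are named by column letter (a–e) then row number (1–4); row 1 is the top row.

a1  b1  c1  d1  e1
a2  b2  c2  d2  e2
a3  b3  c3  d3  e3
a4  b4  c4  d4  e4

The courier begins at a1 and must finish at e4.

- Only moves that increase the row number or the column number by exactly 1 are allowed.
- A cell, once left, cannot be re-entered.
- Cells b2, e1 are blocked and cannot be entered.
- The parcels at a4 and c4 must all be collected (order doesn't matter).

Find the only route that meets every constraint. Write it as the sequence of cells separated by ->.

a1 -> a2 -> a3 -> a4 -> b4 -> c4 -> d4 -> e4

Moves only go right or down, so the column and row indices never decrease.
Route from a1: 3× down (reaching a4), 4× right (reaching e4) — 7 moves in all.
Check: all required cells visited.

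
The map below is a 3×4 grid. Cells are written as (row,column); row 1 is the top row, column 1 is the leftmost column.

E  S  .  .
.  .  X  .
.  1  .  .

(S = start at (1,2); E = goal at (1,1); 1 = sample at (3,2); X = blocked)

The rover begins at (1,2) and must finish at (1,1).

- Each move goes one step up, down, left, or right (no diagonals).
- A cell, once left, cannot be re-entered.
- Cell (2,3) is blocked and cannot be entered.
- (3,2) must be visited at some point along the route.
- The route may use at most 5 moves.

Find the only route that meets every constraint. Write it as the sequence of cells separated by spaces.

The budget equals the shortest possible length, so every move has to be on a shortest route through the required cells.
Route from (1,2): 2× down (reaching (3,2)), left to (3,1), 2× up (reaching (1,1)) — 5 moves in all.
Check: all required cells visited; 5 ≤ 5 moves.

(1,2) (2,2) (3,2) (3,1) (2,1) (1,1)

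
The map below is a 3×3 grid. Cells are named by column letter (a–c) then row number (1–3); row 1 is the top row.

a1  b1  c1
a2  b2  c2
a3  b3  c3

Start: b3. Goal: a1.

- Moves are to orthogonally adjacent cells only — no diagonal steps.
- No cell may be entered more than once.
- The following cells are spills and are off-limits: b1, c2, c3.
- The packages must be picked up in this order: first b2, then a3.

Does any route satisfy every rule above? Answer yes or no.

Even ignoring the required order, no revisit-free route from b3 to a1 manages to pass through all of b2 and a3: branching out from b3, every path either misses one of them or, having collected them, can no longer reach a1 without re-entering a cell.

no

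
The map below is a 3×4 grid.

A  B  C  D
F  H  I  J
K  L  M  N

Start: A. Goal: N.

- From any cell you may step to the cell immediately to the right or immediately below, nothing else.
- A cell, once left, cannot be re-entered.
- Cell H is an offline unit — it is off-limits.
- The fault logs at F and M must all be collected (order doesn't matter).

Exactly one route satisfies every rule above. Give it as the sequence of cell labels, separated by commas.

Moves only go right or down, so the column and row indices never decrease.
Route from A: 2× down (reaching K), 3× right (reaching N) — 5 moves in all.
Check: all required cells visited.

A, F, K, L, M, N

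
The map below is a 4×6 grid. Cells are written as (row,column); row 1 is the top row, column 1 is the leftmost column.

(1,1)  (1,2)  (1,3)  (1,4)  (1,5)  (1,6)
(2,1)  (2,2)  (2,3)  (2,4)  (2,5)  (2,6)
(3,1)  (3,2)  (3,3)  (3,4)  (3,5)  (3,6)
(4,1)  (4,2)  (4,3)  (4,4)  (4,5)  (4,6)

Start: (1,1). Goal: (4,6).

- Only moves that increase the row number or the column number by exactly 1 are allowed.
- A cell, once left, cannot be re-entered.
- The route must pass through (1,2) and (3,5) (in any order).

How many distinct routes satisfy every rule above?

A right/down-only route from (1,1) to (4,6) makes exactly 3 down-moves and 5 right-moves in some order.
With no other constraints that would be C(8,3) = 56 routes.
A monotone route can only reach the required cells in the order (1,2), (3,5), so split there and multiply the segment counts: (1,1)→(1,2): 1; (1,2)→(3,5): 10; (3,5)→(4,6): 2; product = 20.
That gives 20 routes.

20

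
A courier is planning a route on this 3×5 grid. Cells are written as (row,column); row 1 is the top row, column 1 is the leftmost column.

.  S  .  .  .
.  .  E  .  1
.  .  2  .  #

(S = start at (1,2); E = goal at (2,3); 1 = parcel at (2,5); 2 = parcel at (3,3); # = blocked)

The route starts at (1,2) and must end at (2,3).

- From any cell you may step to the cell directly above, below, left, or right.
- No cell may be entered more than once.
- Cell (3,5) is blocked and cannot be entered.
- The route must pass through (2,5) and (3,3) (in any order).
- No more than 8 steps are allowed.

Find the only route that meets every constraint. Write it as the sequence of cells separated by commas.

(1,2), (1,3), (1,4), (1,5), (2,5), (2,4), (3,4), (3,3), (2,3)

Any route must reach (2,5) and (3,3) and still end at (2,3) within 8 moves, so the order of the required stops is forced.
Route from (1,2): right 3 to (1,5), down 1 to (2,5), left 1 to (2,4), down 1 to (3,4), left 1 to (3,3), up 1 to (2,3) — 8 moves in all.
Check: all required cells visited; 8 ≤ 8 moves.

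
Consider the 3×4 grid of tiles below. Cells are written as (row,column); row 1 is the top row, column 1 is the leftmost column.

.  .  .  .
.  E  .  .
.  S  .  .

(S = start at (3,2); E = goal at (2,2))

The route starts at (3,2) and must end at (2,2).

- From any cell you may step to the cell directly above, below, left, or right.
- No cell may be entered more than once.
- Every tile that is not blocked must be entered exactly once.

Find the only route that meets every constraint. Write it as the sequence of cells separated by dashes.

(3,2) - (3,1) - (2,1) - (1,1) - (1,2) - (1,3) - (1,4) - (2,4) - (3,4) - (3,3) - (2,3) - (2,2)

Need to visit all 12 open cells exactly once, starting at (3,2) and ending at (2,2).
Route from (3,2): left to (3,1), 2× up (reaching (1,1)), 3× right (reaching (1,4)), 2× down (reaching (3,4)), left to (3,3), up to (2,3), left to (2,2) — 11 moves in all.
Check: all 12 open cells covered.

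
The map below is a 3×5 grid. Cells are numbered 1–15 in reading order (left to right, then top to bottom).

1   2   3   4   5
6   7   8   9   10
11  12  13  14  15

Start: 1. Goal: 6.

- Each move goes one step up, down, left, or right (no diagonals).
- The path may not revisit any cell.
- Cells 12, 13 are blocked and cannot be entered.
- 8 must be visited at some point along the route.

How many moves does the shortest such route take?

5

Any route passes through 8 somewhere between 1 and 6. Summing Manhattan distances along the two legs (1 → 8 → 6) gives a lower bound of 3 + 2 = 5 moves.
A route of 5 moves achieves this: 1 → 2 → 3 → 8 → 7 → 6.
Since 5 matches the lower bound, it is optimal.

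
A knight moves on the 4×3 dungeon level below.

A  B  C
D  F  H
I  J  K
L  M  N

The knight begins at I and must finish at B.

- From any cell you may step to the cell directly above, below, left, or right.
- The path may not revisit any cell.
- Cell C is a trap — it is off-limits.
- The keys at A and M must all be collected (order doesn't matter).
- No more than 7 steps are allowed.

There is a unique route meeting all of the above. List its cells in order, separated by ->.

The 7-move cap with required stops at A, M leaves no slack for detours.
Route from I: down 1 to L, right 1 to M, up 2 to F, left 1 to D, up 1 to A, right 1 to B — 7 moves in all.
Check: all required cells visited; 7 ≤ 7 moves.

I -> L -> M -> J -> F -> D -> A -> B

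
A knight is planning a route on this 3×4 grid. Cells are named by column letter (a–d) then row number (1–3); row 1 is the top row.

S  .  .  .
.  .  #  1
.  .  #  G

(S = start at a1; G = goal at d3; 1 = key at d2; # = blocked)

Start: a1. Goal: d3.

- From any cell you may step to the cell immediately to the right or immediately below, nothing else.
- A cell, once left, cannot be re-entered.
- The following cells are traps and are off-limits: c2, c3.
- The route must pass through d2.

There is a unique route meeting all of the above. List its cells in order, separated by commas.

a1, b1, c1, d1, d2, d3

Moves only go right or down, so the column and row indices never decrease.
Route from a1: 3× right (reaching d1), 2× down (reaching d3) — 5 moves in all.
Check: all required cells visited.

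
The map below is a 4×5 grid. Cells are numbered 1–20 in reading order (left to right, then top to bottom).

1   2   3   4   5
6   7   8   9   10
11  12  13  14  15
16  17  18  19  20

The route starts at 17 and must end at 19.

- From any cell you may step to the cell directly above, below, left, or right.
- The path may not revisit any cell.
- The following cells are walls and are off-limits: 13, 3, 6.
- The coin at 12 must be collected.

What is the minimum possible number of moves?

6

Any route passes through 12 somewhere between 17 and 19. Summing Manhattan distances along the two legs (17 → 12 → 19) gives a lower bound of 1 + 3 = 4 moves.
The shortest route satisfying every rule uses 6 moves: 17 → 12 → 7 → 8 → 9 → 14 → 19.
The bound of 4 isn't tight here; checking systematically, no route of length 4 through 5 satisfies every constraint, so 6 is the minimum.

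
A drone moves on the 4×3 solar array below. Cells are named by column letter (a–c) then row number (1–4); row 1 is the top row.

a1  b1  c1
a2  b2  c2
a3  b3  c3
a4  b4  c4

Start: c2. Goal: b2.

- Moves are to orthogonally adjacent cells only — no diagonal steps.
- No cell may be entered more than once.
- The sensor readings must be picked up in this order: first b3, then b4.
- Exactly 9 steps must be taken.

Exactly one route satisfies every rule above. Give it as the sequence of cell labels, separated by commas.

The waypoints must appear in the order b3, b4, with no cell reused.
Route from c2: down to c3, left to b3, down to b4, left to a4, 3× up (reaching a1), right to b1, down to b2 — 9 moves in all.
Check: order respected (b3 at step 2, b4 at step 3); 9 moves as required.

c2, c3, b3, b4, a4, a3, a2, a1, b1, b2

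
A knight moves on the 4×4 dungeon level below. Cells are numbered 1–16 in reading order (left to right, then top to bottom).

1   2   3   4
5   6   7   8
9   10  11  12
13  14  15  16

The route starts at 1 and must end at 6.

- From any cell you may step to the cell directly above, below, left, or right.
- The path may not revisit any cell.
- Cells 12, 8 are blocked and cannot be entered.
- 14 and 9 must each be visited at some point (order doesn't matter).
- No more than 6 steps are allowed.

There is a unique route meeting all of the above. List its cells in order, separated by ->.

The budget equals the shortest possible length, so every move has to be on a shortest route through the required cells.
Route from 1: 3× down (reaching 13), right to 14, 2× up (reaching 6) — 6 moves in all.
Check: all required cells visited; 6 ≤ 6 moves.

1 -> 5 -> 9 -> 13 -> 14 -> 10 -> 6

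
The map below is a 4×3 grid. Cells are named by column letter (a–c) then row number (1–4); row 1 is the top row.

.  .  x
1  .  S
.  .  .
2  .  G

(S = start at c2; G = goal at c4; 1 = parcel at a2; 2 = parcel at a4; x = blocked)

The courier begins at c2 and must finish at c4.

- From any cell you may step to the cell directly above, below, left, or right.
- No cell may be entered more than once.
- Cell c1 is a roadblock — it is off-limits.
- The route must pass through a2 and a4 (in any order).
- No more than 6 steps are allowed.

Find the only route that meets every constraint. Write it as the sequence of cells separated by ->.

The budget equals the shortest possible length, so every move has to be on a shortest route through the required cells.
Route from c2: 2× left (reaching a2), 2× down (reaching a4), 2× right (reaching c4) — 6 moves in all.
Check: all required cells visited; 6 ≤ 6 moves.

c2 -> b2 -> a2 -> a3 -> a4 -> b4 -> c4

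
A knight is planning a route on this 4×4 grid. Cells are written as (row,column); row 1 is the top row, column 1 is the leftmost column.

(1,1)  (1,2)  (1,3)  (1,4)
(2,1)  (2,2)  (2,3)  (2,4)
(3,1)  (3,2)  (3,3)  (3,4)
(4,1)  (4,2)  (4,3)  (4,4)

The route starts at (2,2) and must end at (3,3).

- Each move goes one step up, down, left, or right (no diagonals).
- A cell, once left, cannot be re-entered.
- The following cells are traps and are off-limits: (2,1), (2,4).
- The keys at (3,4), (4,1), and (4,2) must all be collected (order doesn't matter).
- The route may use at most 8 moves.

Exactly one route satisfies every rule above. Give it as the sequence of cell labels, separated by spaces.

(2,2) (3,2) (3,1) (4,1) (4,2) (4,3) (4,4) (3,4) (3,3)

Any route must reach (3,4), (4,1), and (4,2) and still end at (3,3) within 8 moves, so the order of the required stops is forced.
Route from (2,2): down 1 to (3,2), left 1 to (3,1), down 1 to (4,1), right 3 to (4,4), up 1 to (3,4), left 1 to (3,3) — 8 moves in all.
Check: all required cells visited; 8 ≤ 8 moves.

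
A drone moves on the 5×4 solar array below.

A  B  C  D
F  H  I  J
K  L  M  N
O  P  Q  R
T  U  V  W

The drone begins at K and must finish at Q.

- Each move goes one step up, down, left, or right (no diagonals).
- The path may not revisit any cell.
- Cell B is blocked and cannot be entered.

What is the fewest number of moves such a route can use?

The Manhattan distance from K to Q is |3−4| + |1−3| = 3, so at least 3 moves are needed.
A route of 3 moves achieves this: K → O → P → Q.
Since 3 matches the lower bound, it is optimal.

3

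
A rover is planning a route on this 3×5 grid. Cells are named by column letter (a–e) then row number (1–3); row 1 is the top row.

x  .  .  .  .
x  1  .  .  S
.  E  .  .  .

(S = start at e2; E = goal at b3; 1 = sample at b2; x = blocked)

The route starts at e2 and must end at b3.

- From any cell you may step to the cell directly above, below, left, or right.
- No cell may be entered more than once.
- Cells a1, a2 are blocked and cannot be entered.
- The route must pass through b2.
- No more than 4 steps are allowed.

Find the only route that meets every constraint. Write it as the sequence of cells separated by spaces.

e2 d2 c2 b2 b3

The budget equals the shortest possible length, so every move has to be on a shortest route through the required cells.
Route from e2: 3× left (reaching b2), down to b3 — 4 moves in all.
Check: all required cells visited; 4 ≤ 4 moves.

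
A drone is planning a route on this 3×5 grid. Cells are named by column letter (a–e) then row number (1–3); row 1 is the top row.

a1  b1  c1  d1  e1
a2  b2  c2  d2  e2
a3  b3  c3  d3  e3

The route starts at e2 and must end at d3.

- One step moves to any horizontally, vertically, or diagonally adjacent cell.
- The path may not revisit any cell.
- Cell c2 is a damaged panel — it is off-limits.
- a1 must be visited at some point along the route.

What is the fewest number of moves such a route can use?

Any route passes through a1 somewhere between e2 and d3. Summing Chebyshev distances along the two legs (e2 → a1 → d3) gives a lower bound of 4 + 3 = 7 moves.
A route of 7 moves achieves this: e2 → d1 → c1 → b1 → a1 → b2 → c3 → d3.
Since 7 matches the lower bound, it is optimal.

7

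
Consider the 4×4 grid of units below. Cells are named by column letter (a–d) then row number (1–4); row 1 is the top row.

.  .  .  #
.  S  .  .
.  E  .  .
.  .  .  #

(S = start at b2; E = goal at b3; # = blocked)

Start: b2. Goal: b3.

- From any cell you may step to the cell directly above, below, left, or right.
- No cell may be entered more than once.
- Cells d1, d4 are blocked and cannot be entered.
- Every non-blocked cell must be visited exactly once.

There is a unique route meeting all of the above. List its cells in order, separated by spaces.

Need to visit all 14 open cells exactly once, starting at b2 and ending at b3.
Cell c1 has only two open neighbours (c2 and b1), so the path must pass straight through it: one of those is the cell it's entered from and the other is where it exits.
Route from b2: left to a2, up to a1, 2× right (reaching c1), down to c2, right to d2, down to d3, left to c3, down to c4, 2× left (reaching a4), up to a3, right to b3 — 13 moves in all.
Check: all 14 open cells covered.

b2 a2 a1 b1 c1 c2 d2 d3 c3 c4 b4 a4 a3 b3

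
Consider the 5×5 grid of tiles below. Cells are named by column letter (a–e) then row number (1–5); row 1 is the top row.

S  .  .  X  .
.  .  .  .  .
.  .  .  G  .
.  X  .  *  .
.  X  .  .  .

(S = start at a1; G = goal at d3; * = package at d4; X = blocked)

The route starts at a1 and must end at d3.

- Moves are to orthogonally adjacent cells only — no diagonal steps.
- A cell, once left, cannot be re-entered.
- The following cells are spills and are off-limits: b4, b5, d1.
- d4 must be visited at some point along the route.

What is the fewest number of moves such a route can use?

7

Any route passes through d4 somewhere between a1 and d3. Summing Manhattan distances along the two legs (a1 → d4 → d3) gives a lower bound of 6 + 1 = 7 moves.
A route of 7 moves achieves this: a1 → a2 → a3 → b3 → c3 → c4 → d4 → d3.
Since 7 matches the lower bound, it is optimal.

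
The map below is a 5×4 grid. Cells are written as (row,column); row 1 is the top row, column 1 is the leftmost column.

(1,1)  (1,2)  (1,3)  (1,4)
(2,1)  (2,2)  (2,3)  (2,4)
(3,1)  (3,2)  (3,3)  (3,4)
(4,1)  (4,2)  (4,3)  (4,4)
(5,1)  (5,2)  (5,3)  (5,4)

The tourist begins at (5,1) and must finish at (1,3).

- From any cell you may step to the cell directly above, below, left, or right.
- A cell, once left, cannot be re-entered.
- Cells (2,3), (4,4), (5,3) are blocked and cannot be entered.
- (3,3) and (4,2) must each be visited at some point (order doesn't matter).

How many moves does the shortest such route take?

Any route passes through (3,3) and (4,2) in some order between (5,1) and (1,3). Summing Manhattan distances along each leg and taking the cheapest ordering ((5,1) → (4,2) → (3,3) → (1,3)) gives a lower bound of 2 + 2 + 2 = 6 moves.
That bound ignores the blocked cells. Measuring each leg by the fewest moves that actually steer around them ((5,1)→(4,2): 2; (4,2)→(3,3): 2; (3,3)→(1,3): 4) raises the lower bound to 8.
A route of 8 moves exists: (5,1) → (4,1) → (4,2) → (3,2) → (3,3) → (3,4) → (2,4) → (1,4) → (1,3).
Since 8 matches that lower bound, it is optimal.

8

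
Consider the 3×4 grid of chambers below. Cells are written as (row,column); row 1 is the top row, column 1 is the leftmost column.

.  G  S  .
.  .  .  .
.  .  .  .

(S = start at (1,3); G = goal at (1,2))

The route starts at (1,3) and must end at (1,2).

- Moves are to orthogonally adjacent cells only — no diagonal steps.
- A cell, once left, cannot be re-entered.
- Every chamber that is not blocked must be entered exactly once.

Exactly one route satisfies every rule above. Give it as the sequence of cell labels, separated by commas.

Need to visit all 12 open cells exactly once, starting at (1,3) and ending at (1,2).
Route from (1,3): right 1 to (1,4), down 2 to (3,4), left 1 to (3,3), up 1 to (2,3), left 1 to (2,2), down 1 to (3,2), left 1 to (3,1), up 2 to (1,1), right 1 to (1,2) — 11 moves in all.
Check: all 12 open cells covered.

(1,3), (1,4), (2,4), (3,4), (3,3), (2,3), (2,2), (3,2), (3,1), (2,1), (1,1), (1,2)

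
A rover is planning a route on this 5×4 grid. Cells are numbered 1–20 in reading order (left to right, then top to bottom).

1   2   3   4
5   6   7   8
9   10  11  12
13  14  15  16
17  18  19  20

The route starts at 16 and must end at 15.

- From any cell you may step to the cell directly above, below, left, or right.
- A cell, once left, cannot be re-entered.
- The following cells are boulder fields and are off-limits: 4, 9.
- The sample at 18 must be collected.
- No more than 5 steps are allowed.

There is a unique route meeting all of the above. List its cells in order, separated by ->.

The 5-move cap with required stops at 18 leaves no slack for detours.
Route from 16: down 1 to 20, left 2 to 18, up 1 to 14, right 1 to 15 — 5 moves in all.
Check: all required cells visited; 5 ≤ 5 moves.

16 -> 20 -> 19 -> 18 -> 14 -> 15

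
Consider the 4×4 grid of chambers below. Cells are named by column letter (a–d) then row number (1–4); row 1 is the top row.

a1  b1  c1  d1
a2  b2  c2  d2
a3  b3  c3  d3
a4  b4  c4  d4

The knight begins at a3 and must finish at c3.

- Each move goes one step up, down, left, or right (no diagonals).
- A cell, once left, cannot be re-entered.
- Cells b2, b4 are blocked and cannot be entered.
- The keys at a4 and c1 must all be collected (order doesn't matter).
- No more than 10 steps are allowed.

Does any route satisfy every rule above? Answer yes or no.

no

a4 must be visited but has only one open neighbour (a3), and it is neither the start nor the goal — the route would have to enter and leave through a3, re-entering it.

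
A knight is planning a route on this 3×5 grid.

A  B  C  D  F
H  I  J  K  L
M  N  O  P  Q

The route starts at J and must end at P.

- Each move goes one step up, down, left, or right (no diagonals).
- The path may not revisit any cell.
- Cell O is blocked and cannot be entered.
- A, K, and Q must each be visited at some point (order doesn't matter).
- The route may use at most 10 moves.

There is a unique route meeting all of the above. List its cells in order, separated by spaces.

The 10-move cap with required stops at A, K, Q leaves no slack for detours.
Route from J: 2× left (reaching H), up to A, 3× right (reaching D), down to K, right to L, down to Q, left to P — 10 moves in all.
Check: all required cells visited; 10 ≤ 10 moves.

J I H A B C D K L Q P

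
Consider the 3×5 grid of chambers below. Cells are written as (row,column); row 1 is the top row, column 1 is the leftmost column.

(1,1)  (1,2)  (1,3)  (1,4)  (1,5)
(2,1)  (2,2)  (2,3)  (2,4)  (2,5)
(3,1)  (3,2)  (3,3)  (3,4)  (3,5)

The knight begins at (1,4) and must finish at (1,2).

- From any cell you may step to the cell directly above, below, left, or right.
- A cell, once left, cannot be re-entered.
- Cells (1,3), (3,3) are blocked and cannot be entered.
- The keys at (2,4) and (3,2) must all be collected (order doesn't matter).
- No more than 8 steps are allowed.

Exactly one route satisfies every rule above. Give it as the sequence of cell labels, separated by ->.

(1,4) -> (2,4) -> (2,3) -> (2,2) -> (3,2) -> (3,1) -> (2,1) -> (1,1) -> (1,2)

Any route must reach (2,4) and (3,2) and still end at (1,2) within 8 moves, so the order of the required stops is forced.
Route from (1,4): down to (2,4), 2× left (reaching (2,2)), down to (3,2), left to (3,1), 2× up (reaching (1,1)), right to (1,2) — 8 moves in all.
Check: all required cells visited; 8 ≤ 8 moves.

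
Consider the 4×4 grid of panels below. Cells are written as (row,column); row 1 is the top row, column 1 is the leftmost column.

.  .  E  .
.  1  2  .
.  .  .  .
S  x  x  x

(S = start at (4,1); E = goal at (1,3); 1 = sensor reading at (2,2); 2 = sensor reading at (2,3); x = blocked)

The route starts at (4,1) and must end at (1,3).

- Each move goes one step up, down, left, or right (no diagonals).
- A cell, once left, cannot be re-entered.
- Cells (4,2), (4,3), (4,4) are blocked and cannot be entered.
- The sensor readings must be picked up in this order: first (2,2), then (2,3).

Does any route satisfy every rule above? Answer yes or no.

yes

One route that works: (4,1) → (3,1) → (2,1) → (2,2) → (2,3) → (1,3).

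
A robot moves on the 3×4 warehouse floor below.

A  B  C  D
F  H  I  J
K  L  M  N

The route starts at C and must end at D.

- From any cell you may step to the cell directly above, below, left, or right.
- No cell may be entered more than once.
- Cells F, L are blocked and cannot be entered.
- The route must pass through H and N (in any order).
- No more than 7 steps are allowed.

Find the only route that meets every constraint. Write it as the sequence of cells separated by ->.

C -> B -> H -> I -> M -> N -> J -> D

The 7-move cap with required stops at H, N leaves no slack for detours.
Route from C: left 1 to B, down 1 to H, right 1 to I, down 1 to M, right 1 to N, up 2 to D — 7 moves in all.
Check: all required cells visited; 7 ≤ 7 moves.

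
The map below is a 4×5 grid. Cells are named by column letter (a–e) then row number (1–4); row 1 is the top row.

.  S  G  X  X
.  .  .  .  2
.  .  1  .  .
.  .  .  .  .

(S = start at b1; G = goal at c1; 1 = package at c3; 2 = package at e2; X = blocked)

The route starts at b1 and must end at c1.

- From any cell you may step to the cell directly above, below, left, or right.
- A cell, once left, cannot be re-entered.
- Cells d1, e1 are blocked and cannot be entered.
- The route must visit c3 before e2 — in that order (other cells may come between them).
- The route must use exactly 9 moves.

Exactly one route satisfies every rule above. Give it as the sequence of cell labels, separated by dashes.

b1 - b2 - b3 - c3 - d3 - e3 - e2 - d2 - c2 - c1

The waypoints must appear in the order c3, e2, with no cell reused.
Route from b1: 2× down (reaching b3), 3× right (reaching e3), up to e2, 2× left (reaching c2), up to c1 — 9 moves in all.
Check: order respected (1 at step 3, 2 at step 6); 9 moves as required.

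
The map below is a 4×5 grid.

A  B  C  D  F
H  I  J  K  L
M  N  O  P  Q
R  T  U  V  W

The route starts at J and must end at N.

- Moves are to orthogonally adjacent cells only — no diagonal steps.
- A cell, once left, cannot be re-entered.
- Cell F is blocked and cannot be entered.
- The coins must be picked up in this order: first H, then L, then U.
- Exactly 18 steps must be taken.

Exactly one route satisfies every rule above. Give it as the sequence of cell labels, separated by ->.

The waypoints must appear in the order H, L, U, with no cell reused.
Route from J: 2× left (reaching H), up to A, 3× right (reaching D), down to K, right to L, 2× down (reaching W), left to V, up to P, left to O, down to U, 2× left (reaching R), up to M, right to N — 18 moves in all.
Check: order respected (H at step 2, L at step 8, U at step 14); 18 moves as required.

J -> I -> H -> A -> B -> C -> D -> K -> L -> Q -> W -> V -> P -> O -> U -> T -> R -> M -> N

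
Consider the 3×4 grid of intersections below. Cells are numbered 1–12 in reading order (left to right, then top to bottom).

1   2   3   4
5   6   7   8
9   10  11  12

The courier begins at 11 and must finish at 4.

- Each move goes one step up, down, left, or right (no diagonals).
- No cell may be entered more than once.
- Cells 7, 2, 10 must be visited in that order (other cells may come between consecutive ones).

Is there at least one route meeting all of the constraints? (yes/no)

no

Ignoring the required order, 8 revisit-free routes from 11 to 4 pass through all of 7, 2, and 10; the waypoint orders that occur are 10 → 2 → 7 (6); 7 → 10 → 2 (2) — never 7 → 2 → 10.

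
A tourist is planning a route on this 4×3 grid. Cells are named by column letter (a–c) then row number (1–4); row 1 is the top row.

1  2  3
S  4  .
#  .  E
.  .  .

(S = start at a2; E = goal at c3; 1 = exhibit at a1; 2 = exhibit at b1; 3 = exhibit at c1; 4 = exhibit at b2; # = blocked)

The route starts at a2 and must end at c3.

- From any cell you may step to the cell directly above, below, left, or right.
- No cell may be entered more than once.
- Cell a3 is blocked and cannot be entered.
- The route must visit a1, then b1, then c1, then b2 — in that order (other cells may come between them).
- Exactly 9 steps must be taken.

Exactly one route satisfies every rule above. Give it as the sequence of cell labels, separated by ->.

a2 -> a1 -> b1 -> c1 -> c2 -> b2 -> b3 -> b4 -> c4 -> c3

The waypoints must appear in the order a1, b1, c1, b2, with no cell reused.
Route from a2: up to a1, 2× right (reaching c1), down to c2, left to b2, 2× down (reaching b4), right to c4, up to c3 — 9 moves in all.
Check: order respected (1 at step 1, 2 at step 2, 3 at step 3, 4 at step 5); 9 moves as required.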